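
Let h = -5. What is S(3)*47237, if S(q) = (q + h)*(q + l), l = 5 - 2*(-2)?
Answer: -1133688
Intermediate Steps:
l = 9 (l = 5 + 4 = 9)
S(q) = (-5 + q)*(9 + q) (S(q) = (q - 5)*(q + 9) = (-5 + q)*(9 + q))
S(3)*47237 = (-45 + 3² + 4*3)*47237 = (-45 + 9 + 12)*47237 = -24*47237 = -1133688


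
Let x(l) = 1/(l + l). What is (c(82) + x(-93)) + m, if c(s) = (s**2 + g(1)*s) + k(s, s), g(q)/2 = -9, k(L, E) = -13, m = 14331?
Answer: 3639275/186 ≈ 19566.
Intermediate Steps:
g(q) = -18 (g(q) = 2*(-9) = -18)
c(s) = -13 + s**2 - 18*s (c(s) = (s**2 - 18*s) - 13 = -13 + s**2 - 18*s)
x(l) = 1/(2*l)
(c(82) + x(-93)) + m = ((-13 + 82**2 - 18*82) + (1/2)/(-93)) + 14331 = ((-13 + 6724 - 1476) + (1/2)*(-1/93)) + 14331 = (5235 - 1/186) + 14331 = 973709/186 + 14331 = 3639275/186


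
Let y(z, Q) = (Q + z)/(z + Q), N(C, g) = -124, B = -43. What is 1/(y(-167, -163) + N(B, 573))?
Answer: -1/123 ≈ -0.0081301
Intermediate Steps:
y(z, Q) = 1 (y(z, Q) = (Q + z)/(Q + z) = 1)
1/(y(-167, -163) + N(B, 573)) = 1/(1 - 124) = 1/(-123) = -1/123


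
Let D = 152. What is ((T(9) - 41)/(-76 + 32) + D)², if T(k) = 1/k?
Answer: 229219600/9801 ≈ 23387.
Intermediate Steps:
((T(9) - 41)/(-76 + 32) + D)² = ((1/9 - 41)/(-76 + 32) + 152)² = ((⅑ - 41)/(-44) + 152)² = (-368/9*(-1/44) + 152)² = (92/99 + 152)² = (15140/99)² = 229219600/9801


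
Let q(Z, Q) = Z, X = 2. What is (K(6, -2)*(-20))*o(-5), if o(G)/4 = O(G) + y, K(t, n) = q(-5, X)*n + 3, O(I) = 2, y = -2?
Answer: 0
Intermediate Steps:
K(t, n) = 3 - 5*n (K(t, n) = -5*n + 3 = 3 - 5*n)
o(G) = 0 (o(G) = 4*(2 - 2) = 4*0 = 0)
(K(6, -2)*(-20))*o(-5) = ((3 - 5*(-2))*(-20))*0 = ((3 + 10)*(-20))*0 = (13*(-20))*0 = -260*0 = 0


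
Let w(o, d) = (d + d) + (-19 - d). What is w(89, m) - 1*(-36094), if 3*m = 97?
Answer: 108322/3 ≈ 36107.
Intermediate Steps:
m = 97/3 (m = (⅓)*97 = 97/3 ≈ 32.333)
w(o, d) = -19 + d (w(o, d) = 2*d + (-19 - d) = -19 + d)
w(89, m) - 1*(-36094) = (-19 + 97/3) - 1*(-36094) = 40/3 + 36094 = 108322/3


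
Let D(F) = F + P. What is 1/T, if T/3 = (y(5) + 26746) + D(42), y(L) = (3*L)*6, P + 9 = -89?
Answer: 1/80340 ≈ 1.2447e-5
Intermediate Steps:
P = -98 (P = -9 - 89 = -98)
D(F) = -98 + F (D(F) = F - 98 = -98 + F)
y(L) = 18*L
T = 80340 (T = 3*((18*5 + 26746) + (-98 + 42)) = 3*((90 + 26746) - 56) = 3*(26836 - 56) = 3*26780 = 80340)
1/T = 1/80340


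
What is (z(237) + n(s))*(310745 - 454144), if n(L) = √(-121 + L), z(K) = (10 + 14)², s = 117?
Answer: -82597824 - 286798*I ≈ -8.2598e+7 - 2.868e+5*I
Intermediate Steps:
z(K) = 576 (z(K) = 24² = 576)
(z(237) + n(s))*(310745 - 454144) = (576 + √(-121 + 117))*(310745 - 454144) = (576 + √(-4))*(-143399) = (576 + 2*I)*(-143399) = -82597824 - 286798*I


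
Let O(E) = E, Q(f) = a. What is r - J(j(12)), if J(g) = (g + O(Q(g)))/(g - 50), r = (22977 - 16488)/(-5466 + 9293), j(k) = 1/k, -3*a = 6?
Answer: 3798890/2292373 ≈ 1.6572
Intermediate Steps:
a = -2 (a = -⅓*6 = -2)
Q(f) = -2
r = 6489/3827 ≈ 1.6956
J(g) = (-2 + g)/(-50 + g) (J(g) = (g - 2)/(g - 50) = (-2 + g)/(-50 + g))
r - J(j(12)) = 6489/3827 - (-2 + 1/12)/(-50 + 1/12) = 6489/3827 - (-23)/((-599/12)*12) = 6489/3827 - (-12)*(-23)/(599*12) = 6489/3827 - 1*23/599 = 6489/3827 - 23/599 = 3798890/2292373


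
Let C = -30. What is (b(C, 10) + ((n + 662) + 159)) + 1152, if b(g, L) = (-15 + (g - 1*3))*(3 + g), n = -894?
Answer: 2375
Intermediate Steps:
b(g, L) = (-18 + g)*(3 + g) (b(g, L) = (-15 + (g - 3))*(3 + g) = (-15 + (-3 + g))*(3 + g) = (-18 + g)*(3 + g))
(b(C, 10) + ((n + 662) + 159)) + 1152 = ((-54 + (-30)² - 15*(-30)) + ((-894 + 662) + 159)) + 1152 = ((-54 + 900 + 450) + (-232 + 159)) + 1152 = (1296 - 73) + 1152 = 1223 + 1152 = 2375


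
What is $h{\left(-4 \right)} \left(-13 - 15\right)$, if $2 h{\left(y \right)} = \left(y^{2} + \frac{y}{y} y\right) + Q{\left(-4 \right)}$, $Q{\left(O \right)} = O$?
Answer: $-112$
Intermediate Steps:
$h{\left(y \right)} = -2 + \frac{y}{2} + \frac{y^{2}}{2}$ ($h{\left(y \right)} = \frac{\left(y^{2} + \frac{y}{y} y\right) - 4}{2} = \frac{\left(y^{2} + 1 y\right) - 4}{2} = \frac{\left(y^{2} + y\right) - 4}{2} = \frac{\left(y + y^{2}\right) - 4}{2} = \frac{-4 + y + y^{2}}{2} = -2 + \frac{y}{2} + \frac{y^{2}}{2}$)
$h{\left(-4 \right)} \left(-13 - 15\right) = \left(-2 + \frac{1}{2} \left(-4\right) + \frac{\left(-4\right)^{2}}{2}\right) \left(-13 - 15\right) = \left(-2 - 2 + \frac{1}{2} \cdot 16\right) \left(-28\right) = \left(-2 - 2 + 8\right) \left(-28\right) = 4 \left(-28\right) = -112$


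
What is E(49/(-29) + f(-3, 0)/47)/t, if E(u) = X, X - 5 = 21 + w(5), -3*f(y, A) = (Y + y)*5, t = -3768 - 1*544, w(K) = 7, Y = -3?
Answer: -3/392 ≈ -0.0076531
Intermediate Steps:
t = -4312 (t = -3768 - 544 = -4312)
f(y, A) = 5 - 5*y/3 (f(y, A) = -(-3 + y)*5/3 = -(-15 + 5*y)/3 = 5 - 5*y/3)
X = 33 (X = 5 + (21 + 7) = 5 + 28 = 33)
E(u) = 33
E(49/(-29) + f(-3, 0)/47)/t = 33/(-4312) = 33*(-1/4312) = -3/392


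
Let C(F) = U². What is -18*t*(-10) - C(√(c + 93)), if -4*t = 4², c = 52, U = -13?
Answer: -889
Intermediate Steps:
t = -4 (t = -¼*4² = -¼*16 = -4)
C(F) = 169 (C(F) = (-13)² = 169)
-18*t*(-10) - C(√(c + 93)) = -18*(-4)*(-10) - 1*169 = 72*(-10) - 169 = -720 - 169 = -889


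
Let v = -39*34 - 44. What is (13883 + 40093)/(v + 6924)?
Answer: 26988/2777 ≈ 9.7184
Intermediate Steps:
v = -1370 (v = -1326 - 44 = -1370)
(13883 + 40093)/(v + 6924) = (13883 + 40093)/(-1370 + 6924) = 53976/5554 = 53976*(1/5554) = 26988/2777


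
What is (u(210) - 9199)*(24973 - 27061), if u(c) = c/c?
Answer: 19205424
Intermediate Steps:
u(c) = 1
(u(210) - 9199)*(24973 - 27061) = (1 - 9199)*(24973 - 27061) = -9198*(-2088) = 19205424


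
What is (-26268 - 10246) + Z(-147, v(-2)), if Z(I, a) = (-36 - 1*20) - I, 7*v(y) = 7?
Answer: -36423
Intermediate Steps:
v(y) = 1 (v(y) = (1/7)*7 = 1)
Z(I, a) = -56 - I (Z(I, a) = (-36 - 20) - I = -56 - I)
(-26268 - 10246) + Z(-147, v(-2)) = (-26268 - 10246) + (-56 - 1*(-147)) = -36514 + (-56 + 147) = -36514 + 91 = -36423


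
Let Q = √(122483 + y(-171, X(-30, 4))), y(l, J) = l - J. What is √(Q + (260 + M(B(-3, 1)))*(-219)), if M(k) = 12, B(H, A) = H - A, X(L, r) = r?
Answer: √(-59568 + 2*√30577) ≈ 243.35*I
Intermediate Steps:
Q = 2*√30577 (Q = √(122483 + (-171 - 1*4)) = √(122483 + (-171 - 4)) = √(122483 - 175) = √122308 = 2*√30577 ≈ 349.73)
√(Q + (260 + M(B(-3, 1)))*(-219)) = √(2*√30577 + (260 + 12)*(-219)) = √(2*√30577 + 272*(-219)) = √(2*√30577 - 59568) = √(-59568 + 2*√30577)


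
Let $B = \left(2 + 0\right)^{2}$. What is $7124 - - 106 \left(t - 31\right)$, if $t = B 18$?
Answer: $11470$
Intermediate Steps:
$B = 4$ ($B = 2^{2} = 4$)
$t = 72$ ($t = 4 \cdot 18 = 72$)
$7124 - - 106 \left(t - 31\right) = 7124 - - 106 \left(72 - 31\right) = 7124 - \left(-106\right) 41 = 7124 - -4346 = 7124 + 4346 = 11470$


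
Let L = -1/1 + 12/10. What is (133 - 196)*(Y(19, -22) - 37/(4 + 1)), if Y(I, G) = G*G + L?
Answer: -150192/5 ≈ -30038.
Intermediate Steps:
L = ⅕ (L = -1*1 + 12*(⅒) = -1 + 6/5 = ⅕ ≈ 0.20000)
Y(I, G) = ⅕ + G² (Y(I, G) = G*G + ⅕ = G² + ⅕ = ⅕ + G²)
(133 - 196)*(Y(19, -22) - 37/(4 + 1)) = (133 - 196)*((⅕ + (-22)²) - 37/(4 + 1)) = -63*((⅕ + 484) - 37/5) = -63*(2421/5 - 37*⅕) = -63*(2421/5 - 37/5) = -63*2384/5 = -150192/5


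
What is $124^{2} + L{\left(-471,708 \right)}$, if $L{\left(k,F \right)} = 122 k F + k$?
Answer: $-40668191$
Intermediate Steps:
$L{\left(k,F \right)} = k + 122 F k$ ($L{\left(k,F \right)} = 122 F k + k = k + 122 F k$)
$124^{2} + L{\left(-471,708 \right)} = 124^{2} - 471 \left(1 + 122 \cdot 708\right) = 15376 - 471 \left(1 + 86376\right) = 15376 - 40683567 = -40668191$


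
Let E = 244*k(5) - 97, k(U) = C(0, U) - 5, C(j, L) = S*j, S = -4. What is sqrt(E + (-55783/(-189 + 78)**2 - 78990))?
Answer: I*sqrt(989518330)/111 ≈ 283.39*I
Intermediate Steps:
C(j, L) = -4*j
k(U) = -5 (k(U) = -4*0 - 5 = 0 - 5 = -5)
E = -1317 (E = 244*(-5) - 97 = -1220 - 97 = -1317)
sqrt(E + (-55783/(-189 + 78)**2 - 78990)) = sqrt(-1317 + (-55783/(-189 + 78)**2 - 78990)) = sqrt(-1317 + (-55783/((-111)**2) - 78990)) = sqrt(-1317 + (-55783/12321 - 78990)) = sqrt(-1317 - 973291573/12321) = sqrt(-989518330/12321) = I*sqrt(989518330)/111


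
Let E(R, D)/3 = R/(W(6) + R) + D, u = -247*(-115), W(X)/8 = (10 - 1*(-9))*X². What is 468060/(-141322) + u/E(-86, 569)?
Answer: 227862908995/17095581018 ≈ 13.329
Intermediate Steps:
W(X) = 152*X² (W(X) = 8*((10 - 1*(-9))*X²) = 8*((10 + 9)*X²) = 8*(19*X²) = 152*X²)
u = 28405
E(R, D) = 3*D + 3*R/(5472 + R) (E(R, D) = 3*(R/(152*6² + R) + D) = 3*(R/(152*36 + R) + D) = 3*(R/(5472 + R) + D) = 3*(D + R/(5472 + R)) = 3*D + 3*R/(5472 + R))
468060/(-141322) + u/E(-86, 569) = 468060/(-141322) + 28405/((3*(-86 + 5472*569 + 569*(-86))/(5472 - 86))) = 468060*(-1/141322) + 28405/((3*(-86 + 3113568 - 48934)/5386)) = -234030/70661 + 28405/((3*(1/5386)*3064548)) = -234030/70661 + 28405/(4596822/2693) = -234030/70661 + 28405*(2693/4596822) = -234030/70661 + 4026035/241938 = 227862908995/17095581018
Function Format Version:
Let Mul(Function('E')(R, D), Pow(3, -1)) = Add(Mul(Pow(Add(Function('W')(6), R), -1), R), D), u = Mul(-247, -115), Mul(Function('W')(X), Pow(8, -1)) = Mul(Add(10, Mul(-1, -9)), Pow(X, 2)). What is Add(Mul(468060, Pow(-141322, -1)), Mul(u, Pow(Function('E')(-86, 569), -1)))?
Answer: Rational(227862908995, 17095581018) ≈ 13.329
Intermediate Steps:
Function('W')(X) = Mul(152, Pow(X, 2)) (Function('W')(X) = Mul(8, Mul(Add(10, Mul(-1, -9)), Pow(X, 2))) = Mul(8, Mul(Add(10, 9), Pow(X, 2))) = Mul(8, Mul(19, Pow(X, 2))) = Mul(152, Pow(X, 2)))
u = 28405
Function('E')(R, D) = Add(Mul(3, D), Mul(3, R, Pow(Add(5472, R), -1))) (Function('E')(R, D) = Mul(3, Add(Mul(Pow(Add(Mul(152, Pow(6, 2)), R), -1), R), D)) = Mul(3, Add(Mul(Pow(Add(Mul(152, 36), R), -1), R), D)) = Mul(3, Add(Mul(Pow(Add(5472, R), -1), R), D)) = Mul(3, Add(Mul(R, Pow(Add(5472, R), -1)), D)) = Mul(3, Add(D, Mul(R, Pow(Add(5472, R), -1)))) = Add(Mul(3, D), Mul(3, R, Pow(Add(5472, R), -1))))
Add(Mul(468060, Pow(-141322, -1)), Mul(u, Pow(Function('E')(-86, 569), -1))) = Add(Mul(468060, Pow(-141322, -1)), Mul(28405, Pow(Mul(3, Pow(Add(5472, -86), -1), Add(-86, Mul(5472, 569), Mul(569, -86))), -1))) = Add(Mul(468060, Rational(-1, 141322)), Mul(28405, Pow(Mul(3, Pow(5386, -1), Add(-86, 3113568, -48934)), -1))) = Add(Rational(-234030, 70661), Mul(28405, Pow(Mul(3, Rational(1, 5386), 3064548), -1))) = Add(Rational(-234030, 70661), Mul(28405, Pow(Rational(4596822, 2693), -1))) = Add(Rational(-234030, 70661), Mul(28405, Rational(2693, 4596822))) = Add(Rational(-234030, 70661), Rational(4026035, 241938)) = Rational(227862908995, 17095581018)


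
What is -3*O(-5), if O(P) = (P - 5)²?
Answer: -300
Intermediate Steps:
O(P) = (-5 + P)²
-3*O(-5) = -3*(-5 - 5)² = -3*(-10)² = -3*100 = -300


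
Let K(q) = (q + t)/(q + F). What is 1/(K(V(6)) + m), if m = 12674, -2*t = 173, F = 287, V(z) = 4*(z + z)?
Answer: 670/8491503 ≈ 7.8902e-5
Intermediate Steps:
V(z) = 8*z (V(z) = 4*(2*z) = 8*z)
t = -173/2 (t = -½*173 = -173/2 ≈ -86.500)
K(q) = (-173/2 + q)/(287 + q) (K(q) = (q - 173/2)/(q + 287) = (-173/2 + q)/(287 + q))
1/(K(V(6)) + m) = 1/((-173/2 + 8*6)/(287 + 8*6) + 12674) = 1/((-173/2 + 48)/(287 + 48) + 12674) = 1/(-77/2/335 + 12674) = 1/((1/335)*(-77/2) + 12674) = 1/(-77/670 + 12674) = 1/(8491503/670) = 670/8491503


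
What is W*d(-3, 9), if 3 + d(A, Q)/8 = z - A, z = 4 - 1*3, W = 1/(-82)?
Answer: -4/41 ≈ -0.097561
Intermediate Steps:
W = -1/82 ≈ -0.012195
z = 1 (z = 4 - 3 = 1)
d(A, Q) = -16 - 8*A (d(A, Q) = -24 + 8*(1 - A) = -24 + (8 - 8*A) = -16 - 8*A)
W*d(-3, 9) = -(-16 - 8*(-3))/82 = -(-16 + 24)/82 = -1/82*8 = -4/41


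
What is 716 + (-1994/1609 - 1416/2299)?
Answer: 2641686606/3699091 ≈ 714.14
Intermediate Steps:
716 + (-1994/1609 - 1416/2299) = 716 - 6862550/3699091 = 2641686606/3699091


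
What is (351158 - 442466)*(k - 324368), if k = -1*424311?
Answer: 68360382132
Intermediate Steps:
k = -424311
(351158 - 442466)*(k - 324368) = (351158 - 442466)*(-424311 - 324368) = -91308*(-748679) = 68360382132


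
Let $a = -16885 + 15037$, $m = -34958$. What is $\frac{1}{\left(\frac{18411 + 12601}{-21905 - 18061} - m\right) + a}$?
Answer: $\frac{19983}{661621624} \approx 3.0203 \cdot 10^{-5}$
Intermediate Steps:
$a = -1848$
$\frac{1}{\left(\frac{18411 + 12601}{-21905 - 18061} - m\right) + a} = \frac{1}{\left(\frac{18411 + 12601}{-21905 - 18061} - -34958\right) - 1848} = \frac{1}{\left(\frac{31012}{-39966} + 34958\right) - 1848} = \frac{1}{\left(31012 \left(- \frac{1}{39966}\right) + 34958\right) - 1848} = \frac{1}{\left(- \frac{15506}{19983} + 34958\right) - 1848} = \frac{1}{\frac{698550208}{19983} - 1848} = \frac{1}{\frac{661621624}{19983}} = \frac{19983}{661621624}$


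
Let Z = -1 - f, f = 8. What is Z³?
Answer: -729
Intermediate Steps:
Z = -9 (Z = -1 - 1*8 = -1 - 8 = -9)
Z³ = (-9)³ = -729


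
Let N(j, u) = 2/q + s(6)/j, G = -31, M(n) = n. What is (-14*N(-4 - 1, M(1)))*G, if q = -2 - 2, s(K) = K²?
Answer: -16709/5 ≈ -3341.8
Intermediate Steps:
q = -4
N(j, u) = -½ + 36/j (N(j, u) = 2/(-4) + 6²/j = 2*(-¼) + 36/j = -½ + 36/j)
(-14*N(-4 - 1, M(1)))*G = -7*(72 - (-4 - 1))/(-4 - 1)*(-31) = -7*(72 - 1*(-5))/(-5)*(-31) = -7*(-1)*(72 + 5)/5*(-31) = -7*(-1)*77/5*(-31) = -14*(-77/10)*(-31) = (539/5)*(-31) = -16709/5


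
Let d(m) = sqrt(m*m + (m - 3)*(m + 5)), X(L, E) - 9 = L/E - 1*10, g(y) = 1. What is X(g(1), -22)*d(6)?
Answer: -23*sqrt(69)/22 ≈ -8.6842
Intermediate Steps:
X(L, E) = -1 + L/E (X(L, E) = 9 + (L/E - 1*10) = 9 + (L/E - 10) = 9 + (-10 + L/E) = -1 + L/E)
d(m) = sqrt(m**2 + (-3 + m)*(5 + m))
X(g(1), -22)*d(6) = ((1 - 1*(-22))/(-22))*sqrt(-15 + 2*6 + 2*6**2) = (-(1 + 22)/22)*sqrt(-15 + 12 + 2*36) = (-1/22*23)*sqrt(-15 + 12 + 72) = -23*sqrt(69)/22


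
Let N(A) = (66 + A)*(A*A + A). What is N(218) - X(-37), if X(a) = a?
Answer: 13558765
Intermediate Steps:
N(A) = (66 + A)*(A + A²) (N(A) = (66 + A)*(A² + A) = (66 + A)*(A + A²))
N(218) - X(-37) = 218*(66 + 218² + 67*218) - 1*(-37) = 218*(66 + 47524 + 14606) + 37 = 218*62196 + 37 = 13558728 + 37 = 13558765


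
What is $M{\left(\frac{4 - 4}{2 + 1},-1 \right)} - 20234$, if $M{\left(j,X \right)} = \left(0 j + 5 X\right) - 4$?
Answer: $-20243$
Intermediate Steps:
$M{\left(j,X \right)} = -4 + 5 X$ ($M{\left(j,X \right)} = \left(0 + 5 X\right) - 4 = 5 X - 4 = -4 + 5 X$)
$M{\left(\frac{4 - 4}{2 + 1},-1 \right)} - 20234 = \left(-4 + 5 \left(-1\right)\right) - 20234 = \left(-4 - 5\right) - 20234 = -9 - 20234 = -20243$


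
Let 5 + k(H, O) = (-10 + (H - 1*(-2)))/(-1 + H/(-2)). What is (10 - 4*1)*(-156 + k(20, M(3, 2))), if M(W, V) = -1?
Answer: -10698/11 ≈ -972.54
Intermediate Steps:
k(H, O) = -5 + (-8 + H)/(-1 - H/2) (k(H, O) = -5 + (-10 + (H - 1*(-2)))/(-1 + H/(-2)) = -5 + (-10 + (H + 2))/(-1 + H*(-½)) = -5 + (-10 + (2 + H))/(-1 - H/2) = -5 + (-8 + H)/(-1 - H/2))
(10 - 4*1)*(-156 + k(20, M(3, 2))) = (10 - 4*1)*(-156 + (6 - 7*20)/(2 + 20)) = (10 - 4)*(-156 + (6 - 140)/22) = 6*(-156 + (1/22)*(-134)) = 6*(-156 - 67/11) = 6*(-1783/11) = -10698/11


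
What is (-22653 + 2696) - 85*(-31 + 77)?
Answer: -23867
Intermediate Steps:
(-22653 + 2696) - 85*(-31 + 77) = -19957 - 85*46 = -19957 - 3910 = -23867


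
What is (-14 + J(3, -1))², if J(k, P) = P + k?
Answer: 144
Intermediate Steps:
(-14 + J(3, -1))² = (-14 + (-1 + 3))² = (-14 + 2)² = (-12)² = 144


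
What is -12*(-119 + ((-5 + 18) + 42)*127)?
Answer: -82392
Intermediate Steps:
-12*(-119 + ((-5 + 18) + 42)*127) = -12*(-119 + (13 + 42)*127) = -12*(-119 + 55*127) = -12*(-119 + 6985) = -12*6866 = -82392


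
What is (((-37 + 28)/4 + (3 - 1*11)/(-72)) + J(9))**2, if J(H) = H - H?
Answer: 5929/1296 ≈ 4.5748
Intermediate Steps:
J(H) = 0
(((-37 + 28)/4 + (3 - 1*11)/(-72)) + J(9))**2 = (((-37 + 28)/4 + (3 - 1*11)/(-72)) + 0)**2 = ((-9*1/4 + (3 - 11)*(-1/72)) + 0)**2 = ((-9/4 - 8*(-1/72)) + 0)**2 = ((-9/4 + 1/9) + 0)**2 = (-77/36 + 0)**2 = (-77/36)**2 = 5929/1296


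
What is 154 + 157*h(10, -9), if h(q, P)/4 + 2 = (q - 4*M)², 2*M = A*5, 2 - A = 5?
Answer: 1003698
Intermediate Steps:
A = -3 (A = 2 - 1*5 = 2 - 5 = -3)
M = -15/2 (M = (-3*5)/2 = (½)*(-15) = -15/2 ≈ -7.5000)
h(q, P) = -8 + 4*(30 + q)² (h(q, P) = -8 + 4*(q - 4*(-15/2))² = -8 + 4*(q + 30)² = -8 + 4*(30 + q)²)
154 + 157*h(10, -9) = 154 + 157*(-8 + 4*(30 + 10)²) = 154 + 157*(-8 + 4*40²) = 154 + 157*(-8 + 4*1600) = 154 + 157*(-8 + 6400) = 154 + 157*6392 = 154 + 1003544 = 1003698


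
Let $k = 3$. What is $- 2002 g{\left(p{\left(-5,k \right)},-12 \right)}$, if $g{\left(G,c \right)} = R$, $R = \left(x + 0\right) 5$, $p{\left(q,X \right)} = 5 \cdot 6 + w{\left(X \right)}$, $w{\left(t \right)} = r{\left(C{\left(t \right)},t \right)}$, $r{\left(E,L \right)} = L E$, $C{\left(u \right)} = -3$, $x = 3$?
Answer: $-30030$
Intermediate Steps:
$r{\left(E,L \right)} = E L$
$w{\left(t \right)} = - 3 t$
$p{\left(q,X \right)} = 30 - 3 X$ ($p{\left(q,X \right)} = 5 \cdot 6 - 3 X = 30 - 3 X$)
$R = 15$ ($R = \left(3 + 0\right) 5 = 3 \cdot 5 = 15$)
$g{\left(G,c \right)} = 15$
$- 2002 g{\left(p{\left(-5,k \right)},-12 \right)} = \left(-2002\right) 15 = -30030$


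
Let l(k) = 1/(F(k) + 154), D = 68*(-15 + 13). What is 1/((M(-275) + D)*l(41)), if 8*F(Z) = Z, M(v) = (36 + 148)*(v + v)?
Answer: -1273/810688 ≈ -0.0015703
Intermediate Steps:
D = -136 (D = 68*(-2) = -136)
M(v) = 368*v (M(v) = 184*(2*v) = 368*v)
F(Z) = Z/8
l(k) = 1/(154 + k/8) (l(k) = 1/(k/8 + 154) = 1/(154 + k/8))
1/((M(-275) + D)*l(41)) = 1/((368*(-275) - 136)*((8/(1232 + 41)))) = 1/((-101200 - 136)*((8/1273))) = 1/((-101336)*((8*(1/1273)))) = -1/(101336*8/1273) = -1/101336*1273/8 = -1273/810688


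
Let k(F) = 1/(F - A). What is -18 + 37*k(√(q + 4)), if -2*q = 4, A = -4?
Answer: -52/7 - 37*√2/14 ≈ -11.166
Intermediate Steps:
q = -2 (q = -½*4 = -2)
k(F) = 1/(4 + F) (k(F) = 1/(F - 1*(-4)) = 1/(F + 4) = 1/(4 + F))
-18 + 37*k(√(q + 4)) = -18 + 37/(4 + √(-2 + 4)) = -18 + 37/(4 + √2)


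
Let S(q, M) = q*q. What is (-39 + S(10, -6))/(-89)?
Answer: -61/89 ≈ -0.68539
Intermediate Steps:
S(q, M) = q²
(-39 + S(10, -6))/(-89) = (-39 + 10²)/(-89) = (-39 + 100)*(-1/89) = 61*(-1/89) = -61/89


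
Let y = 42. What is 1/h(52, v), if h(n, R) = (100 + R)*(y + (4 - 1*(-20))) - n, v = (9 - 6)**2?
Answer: 1/7142 ≈ 0.00014002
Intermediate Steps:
v = 9 (v = 3**2 = 9)
h(n, R) = 6600 - n + 66*R (h(n, R) = (100 + R)*(42 + (4 - 1*(-20))) - n = (100 + R)*(42 + (4 + 20)) - n = (100 + R)*(42 + 24) - n = (100 + R)*66 - n = (6600 + 66*R) - n = 6600 - n + 66*R)
1/h(52, v) = 1/(6600 - 1*52 + 66*9) = 1/(6600 - 52 + 594) = 1/7142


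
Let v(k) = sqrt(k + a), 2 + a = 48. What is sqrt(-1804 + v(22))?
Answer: sqrt(-1804 + 2*sqrt(17)) ≈ 42.376*I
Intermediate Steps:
a = 46 (a = -2 + 48 = 46)
v(k) = sqrt(46 + k) (v(k) = sqrt(k + 46) = sqrt(46 + k))
sqrt(-1804 + v(22)) = sqrt(-1804 + sqrt(46 + 22)) = sqrt(-1804 + sqrt(68)) = sqrt(-1804 + 2*sqrt(17))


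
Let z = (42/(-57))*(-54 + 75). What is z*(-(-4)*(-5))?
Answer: 5880/19 ≈ 309.47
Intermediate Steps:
z = -294/19 (z = (42*(-1/57))*21 = -14/19*21 = -294/19 ≈ -15.474)
z*(-(-4)*(-5)) = -(-1176)*(-1*(-5))/19 = -(-1176)*5/19 = -294/19*(-20) = 5880/19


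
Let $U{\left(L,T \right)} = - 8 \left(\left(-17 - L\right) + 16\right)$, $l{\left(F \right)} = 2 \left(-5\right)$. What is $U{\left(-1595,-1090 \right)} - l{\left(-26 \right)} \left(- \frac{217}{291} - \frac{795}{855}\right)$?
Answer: $- \frac{23532816}{1843} \approx -12769.0$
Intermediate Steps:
$l{\left(F \right)} = -10$
$U{\left(L,T \right)} = 8 + 8 L$ ($U{\left(L,T \right)} = - 8 \left(-1 - L\right) = 8 + 8 L$)
$U{\left(-1595,-1090 \right)} - l{\left(-26 \right)} \left(- \frac{217}{291} - \frac{795}{855}\right) = \left(8 + 8 \left(-1595\right)\right) - - 10 \left(- \frac{217}{291} - \frac{795}{855}\right) = \left(8 - 12760\right) - - 10 \left(\left(-217\right) \frac{1}{291} - \frac{53}{57}\right) = -12752 - - 10 \left(- \frac{217}{291} - \frac{53}{57}\right) = -12752 - \left(-10\right) \left(- \frac{3088}{1843}\right) = -12752 - \frac{30880}{1843} = - \frac{23532816}{1843}$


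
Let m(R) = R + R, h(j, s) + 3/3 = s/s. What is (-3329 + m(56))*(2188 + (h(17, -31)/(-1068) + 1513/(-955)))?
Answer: -6717182859/955 ≈ -7.0337e+6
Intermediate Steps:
h(j, s) = 0 (h(j, s) = -1 + s/s = -1 + 1 = 0)
m(R) = 2*R
(-3329 + m(56))*(2188 + (h(17, -31)/(-1068) + 1513/(-955))) = (-3329 + 2*56)*(2188 + (0/(-1068) + 1513/(-955))) = (-3329 + 112)*(2188 + (0*(-1/1068) + 1513*(-1/955))) = -3217*(2188 + (0 - 1513/955)) = -3217*(2188 - 1513/955) = -3217*2088027/955 = -6717182859/955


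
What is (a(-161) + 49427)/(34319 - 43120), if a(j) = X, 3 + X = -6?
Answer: -49418/8801 ≈ -5.6150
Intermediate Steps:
X = -9 (X = -3 - 6 = -9)
a(j) = -9
(a(-161) + 49427)/(34319 - 43120) = (-9 + 49427)/(34319 - 43120) = 49418/(-8801) = 49418*(-1/8801) = -49418/8801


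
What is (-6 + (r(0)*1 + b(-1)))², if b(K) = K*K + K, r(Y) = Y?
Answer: 36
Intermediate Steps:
b(K) = K + K² (b(K) = K² + K = K + K²)
(-6 + (r(0)*1 + b(-1)))² = (-6 + (0*1 - (1 - 1)))² = (-6 + (0 - 1*0))² = (-6 + (0 + 0))² = (-6 + 0)² = (-6)² = 36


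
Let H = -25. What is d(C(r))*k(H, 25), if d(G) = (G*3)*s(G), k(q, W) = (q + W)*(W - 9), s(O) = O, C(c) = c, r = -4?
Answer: 0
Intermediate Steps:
k(q, W) = (-9 + W)*(W + q) (k(q, W) = (W + q)*(-9 + W) = (-9 + W)*(W + q))
d(G) = 3*G² (d(G) = (G*3)*G = (3*G)*G = 3*G²)
d(C(r))*k(H, 25) = (3*(-4)²)*(25² - 9*25 - 9*(-25) + 25*(-25)) = (3*16)*(625 - 225 + 225 - 625) = 48*0 = 0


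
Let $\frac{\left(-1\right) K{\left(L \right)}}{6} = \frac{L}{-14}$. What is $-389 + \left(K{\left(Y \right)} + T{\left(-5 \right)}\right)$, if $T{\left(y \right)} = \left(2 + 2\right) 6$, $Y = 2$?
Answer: $- \frac{2549}{7} \approx -364.14$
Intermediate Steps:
$K{\left(L \right)} = \frac{3 L}{7}$ ($K{\left(L \right)} = - 6 \frac{L}{-14} = - 6 L \left(- \frac{1}{14}\right) = - 6 \left(- \frac{L}{14}\right) = \frac{3 L}{7}$)
$T{\left(y \right)} = 24$ ($T{\left(y \right)} = 4 \cdot 6 = 24$)
$-389 + \left(K{\left(Y \right)} + T{\left(-5 \right)}\right) = -389 + \left(\frac{3}{7} \cdot 2 + 24\right) = -389 + \left(\frac{6}{7} + 24\right) = -389 + \frac{174}{7} = - \frac{2549}{7}$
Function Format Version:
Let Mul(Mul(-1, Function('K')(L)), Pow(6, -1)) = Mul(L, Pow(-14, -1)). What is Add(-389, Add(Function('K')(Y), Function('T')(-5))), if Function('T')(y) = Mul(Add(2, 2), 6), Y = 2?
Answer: Rational(-2549, 7) ≈ -364.14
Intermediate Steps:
Function('K')(L) = Mul(Rational(3, 7), L) (Function('K')(L) = Mul(-6, Mul(L, Pow(-14, -1))) = Mul(-6, Mul(L, Rational(-1, 14))) = Mul(-6, Mul(Rational(-1, 14), L)) = Mul(Rational(3, 7), L))
Function('T')(y) = 24 (Function('T')(y) = Mul(4, 6) = 24)
Add(-389, Add(Function('K')(Y), Function('T')(-5))) = Add(-389, Add(Mul(Rational(3, 7), 2), 24)) = Add(-389, Add(Rational(6, 7), 24)) = Add(-389, Rational(174, 7)) = Rational(-2549, 7)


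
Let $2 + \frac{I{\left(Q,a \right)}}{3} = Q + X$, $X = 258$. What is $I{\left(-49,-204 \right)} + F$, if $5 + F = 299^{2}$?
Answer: $90017$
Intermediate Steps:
$I{\left(Q,a \right)} = 768 + 3 Q$ ($I{\left(Q,a \right)} = -6 + 3 \left(Q + 258\right) = -6 + 3 \left(258 + Q\right) = -6 + \left(774 + 3 Q\right) = 768 + 3 Q$)
$F = 89396$ ($F = -5 + 299^{2} = -5 + 89401 = 89396$)
$I{\left(-49,-204 \right)} + F = \left(768 + 3 \left(-49\right)\right) + 89396 = \left(768 - 147\right) + 89396 = 621 + 89396 = 90017$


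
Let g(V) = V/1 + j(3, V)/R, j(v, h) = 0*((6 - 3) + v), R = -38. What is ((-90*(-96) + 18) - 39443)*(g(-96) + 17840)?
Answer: -546249040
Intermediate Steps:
j(v, h) = 0 (j(v, h) = 0*(3 + v) = 0)
g(V) = V (g(V) = V/1 + 0/(-38) = V*1 + 0*(-1/38) = V + 0 = V)
((-90*(-96) + 18) - 39443)*(g(-96) + 17840) = ((-90*(-96) + 18) - 39443)*(-96 + 17840) = ((8640 + 18) - 39443)*17744 = (8658 - 39443)*17744 = -30785*17744 = -546249040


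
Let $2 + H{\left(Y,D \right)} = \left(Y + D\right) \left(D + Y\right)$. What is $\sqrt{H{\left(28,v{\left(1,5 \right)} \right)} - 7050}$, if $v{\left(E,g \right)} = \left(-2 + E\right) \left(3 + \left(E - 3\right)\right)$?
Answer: $i \sqrt{6323} \approx 79.517 i$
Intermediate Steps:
$v{\left(E,g \right)} = E \left(-2 + E\right)$ ($v{\left(E,g \right)} = \left(-2 + E\right) \left(3 + \left(-3 + E\right)\right) = \left(-2 + E\right) E = E \left(-2 + E\right)$)
$H{\left(Y,D \right)} = -2 + \left(D + Y\right)^{2}$ ($H{\left(Y,D \right)} = -2 + \left(Y + D\right) \left(D + Y\right) = -2 + \left(D + Y\right) \left(D + Y\right) = -2 + \left(D + Y\right)^{2}$)
$\sqrt{H{\left(28,v{\left(1,5 \right)} \right)} - 7050} = \sqrt{\left(-2 + \left(1 \left(-2 + 1\right) + 28\right)^{2}\right) - 7050} = \sqrt{\left(-2 + \left(1 \left(-1\right) + 28\right)^{2}\right) - 7050} = \sqrt{\left(-2 + \left(-1 + 28\right)^{2}\right) - 7050} = \sqrt{\left(-2 + 27^{2}\right) - 7050} = \sqrt{\left(-2 + 729\right) - 7050} = \sqrt{727 - 7050} = \sqrt{-6323} = i \sqrt{6323}$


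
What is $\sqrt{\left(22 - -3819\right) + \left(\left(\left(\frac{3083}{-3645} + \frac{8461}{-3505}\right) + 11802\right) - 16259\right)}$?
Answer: $\frac{2 i \sqrt{1386489123715}}{94635} \approx 24.885 i$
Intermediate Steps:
$\sqrt{\left(22 - -3819\right) + \left(\left(\left(\frac{3083}{-3645} + \frac{8461}{-3505}\right) + 11802\right) - 16259\right)} = \sqrt{\left(22 + 3819\right) + \left(\left(\left(3083 \left(- \frac{1}{3645}\right) + 8461 \left(- \frac{1}{3505}\right)\right) + 11802\right) - 16259\right)} = \sqrt{3841 + \left(\left(\left(- \frac{3083}{3645} - \frac{8461}{3505}\right) + 11802\right) - 16259\right)} = \sqrt{3841 + \left(\left(- \frac{8329252}{2555145} + 11802\right) - 16259\right)} = \sqrt{3841 + \left(\frac{30147492038}{2555145} - 16259\right)} = \sqrt{3841 - \frac{11396610517}{2555145}} = \sqrt{- \frac{1582298572}{2555145}} = \frac{2 i \sqrt{1386489123715}}{94635}$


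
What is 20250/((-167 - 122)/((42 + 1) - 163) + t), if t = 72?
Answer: 2430000/8929 ≈ 272.15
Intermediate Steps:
20250/((-167 - 122)/((42 + 1) - 163) + t) = 20250/((-167 - 122)/((42 + 1) - 163) + 72) = 20250/(-289/(43 - 163) + 72) = 20250/(-289/(-120) + 72) = 20250/(-289*(-1/120) + 72) = 20250/(289/120 + 72) = 20250/(8929/120) = (120/8929)*20250 = 2430000/8929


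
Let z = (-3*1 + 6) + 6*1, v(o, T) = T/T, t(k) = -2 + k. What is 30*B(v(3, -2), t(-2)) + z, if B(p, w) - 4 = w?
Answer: 9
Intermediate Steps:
v(o, T) = 1
B(p, w) = 4 + w
z = 9 (z = (-3 + 6) + 6 = 3 + 6 = 9)
30*B(v(3, -2), t(-2)) + z = 30*(4 + (-2 - 2)) + 9 = 30*(4 - 4) + 9 = 30*0 + 9 = 0 + 9 = 9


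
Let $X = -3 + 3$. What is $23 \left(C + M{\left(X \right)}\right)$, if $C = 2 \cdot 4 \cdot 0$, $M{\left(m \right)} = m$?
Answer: $0$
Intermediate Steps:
$X = 0$
$C = 0$ ($C = 8 \cdot 0 = 0$)
$23 \left(C + M{\left(X \right)}\right) = 23 \left(0 + 0\right) = 23 \cdot 0 = 0$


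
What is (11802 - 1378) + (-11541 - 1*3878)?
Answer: -4995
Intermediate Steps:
(11802 - 1378) + (-11541 - 1*3878) = 10424 + (-11541 - 3878) = 10424 - 15419 = -4995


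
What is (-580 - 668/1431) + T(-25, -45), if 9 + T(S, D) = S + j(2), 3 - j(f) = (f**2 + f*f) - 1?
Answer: -885026/1431 ≈ -618.47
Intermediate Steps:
j(f) = 4 - 2*f**2 (j(f) = 3 - ((f**2 + f*f) - 1) = 3 - ((f**2 + f**2) - 1) = 3 - (2*f**2 - 1) = 3 - (-1 + 2*f**2) = 3 + (1 - 2*f**2) = 4 - 2*f**2)
T(S, D) = -13 + S (T(S, D) = -9 + (S + (4 - 2*2**2)) = -9 + (S + (4 - 2*4)) = -9 + (S + (4 - 8)) = -9 + (S - 4) = -9 + (-4 + S) = -13 + S)
(-580 - 668/1431) + T(-25, -45) = (-580 - 668/1431) + (-13 - 25) = (-580 - 668*1/1431) - 38 = (-580 - 668/1431) - 38 = -830648/1431 - 38 = -885026/1431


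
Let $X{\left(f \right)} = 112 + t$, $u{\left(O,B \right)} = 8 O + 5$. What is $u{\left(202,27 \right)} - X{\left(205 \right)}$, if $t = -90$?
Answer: $1599$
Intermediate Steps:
$u{\left(O,B \right)} = 5 + 8 O$
$X{\left(f \right)} = 22$ ($X{\left(f \right)} = 112 - 90 = 22$)
$u{\left(202,27 \right)} - X{\left(205 \right)} = \left(5 + 8 \cdot 202\right) - 22 = \left(5 + 1616\right) - 22 = 1621 - 22 = 1599$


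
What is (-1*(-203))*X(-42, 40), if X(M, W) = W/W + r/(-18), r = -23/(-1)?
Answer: -1015/18 ≈ -56.389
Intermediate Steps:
r = 23 (r = -23*(-1) = 23)
X(M, W) = -5/18 (X(M, W) = W/W + 23/(-18) = 1 + 23*(-1/18) = 1 - 23/18 = -5/18)
(-1*(-203))*X(-42, 40) = -1*(-203)*(-5/18) = 203*(-5/18) = -1015/18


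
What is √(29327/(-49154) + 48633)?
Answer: √117501514076870/49154 ≈ 220.53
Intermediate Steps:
√(29327/(-49154) + 48633) = √(29327*(-1/49154) + 48633) = √(-29327/49154 + 48633) = √(2390477155/49154) = √117501514076870/49154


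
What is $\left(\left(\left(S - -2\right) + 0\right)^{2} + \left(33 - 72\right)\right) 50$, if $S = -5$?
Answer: $-1500$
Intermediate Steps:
$\left(\left(\left(S - -2\right) + 0\right)^{2} + \left(33 - 72\right)\right) 50 = \left(\left(\left(-5 - -2\right) + 0\right)^{2} + \left(33 - 72\right)\right) 50 = \left(\left(\left(-5 + 2\right) + 0\right)^{2} - 39\right) 50 = \left(\left(-3 + 0\right)^{2} - 39\right) 50 = \left(\left(-3\right)^{2} - 39\right) 50 = \left(9 - 39\right) 50 = \left(-30\right) 50 = -1500$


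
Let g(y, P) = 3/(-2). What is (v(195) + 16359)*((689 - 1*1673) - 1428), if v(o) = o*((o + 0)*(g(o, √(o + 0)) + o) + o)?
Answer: -17878278258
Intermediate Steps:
g(y, P) = -3/2 (g(y, P) = 3*(-½) = -3/2)
v(o) = o*(o + o*(-3/2 + o)) (v(o) = o*((o + 0)*(-3/2 + o) + o) = o*(o*(-3/2 + o) + o) = o*(o + o*(-3/2 + o)))
(v(195) + 16359)*((689 - 1*1673) - 1428) = (195²*(-½ + 195) + 16359)*((689 - 1*1673) - 1428) = (38025*(389/2) + 16359)*((689 - 1673) - 1428) = (14791725/2 + 16359)*(-984 - 1428) = (14824443/2)*(-2412) = -17878278258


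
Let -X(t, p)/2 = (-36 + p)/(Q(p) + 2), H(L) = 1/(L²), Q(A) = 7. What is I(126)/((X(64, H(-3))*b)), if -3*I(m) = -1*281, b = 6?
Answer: 2529/1292 ≈ 1.9574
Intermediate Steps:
I(m) = 281/3 (I(m) = -(-1)*281/3 = -⅓*(-281) = 281/3)
H(L) = L⁻²
X(t, p) = 8 - 2*p/9 (X(t, p) = -2*(-36 + p)/(7 + 2) = -2*(-36 + p)/9 = -2*(-4 + p/9) = 8 - 2*p/9)
I(126)/((X(64, H(-3))*b)) = 281/(3*(((8 - 2/9/(-3)²)*6))) = 281/(3*(((8 - 2/9*⅑)*6))) = 281/(3*(((8 - 2/81)*6))) = 281/(3*(((646/81)*6))) = 281/(3*(1292/27)) = (281/3)*(27/1292) = 2529/1292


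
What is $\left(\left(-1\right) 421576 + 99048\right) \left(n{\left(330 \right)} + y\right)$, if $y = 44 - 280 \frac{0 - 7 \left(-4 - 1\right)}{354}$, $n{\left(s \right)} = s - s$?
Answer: $- \frac{931460864}{177} \approx -5.2625 \cdot 10^{6}$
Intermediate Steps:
$n{\left(s \right)} = 0$
$y = \frac{2888}{177}$ ($y = 44 - 280 \left(0 - -35\right) \frac{1}{354} = 44 - 280 \left(0 + 35\right) \frac{1}{354} = 44 - 280 \cdot 35 \cdot \frac{1}{354} = 44 - \frac{4900}{177} = \frac{2888}{177} \approx 16.316$)
$\left(\left(-1\right) 421576 + 99048\right) \left(n{\left(330 \right)} + y\right) = \left(\left(-1\right) 421576 + 99048\right) \left(0 + \frac{2888}{177}\right) = \left(-421576 + 99048\right) \frac{2888}{177} = \left(-322528\right) \frac{2888}{177} = - \frac{931460864}{177}$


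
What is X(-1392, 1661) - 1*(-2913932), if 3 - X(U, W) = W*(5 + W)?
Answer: 146709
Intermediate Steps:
X(U, W) = 3 - W*(5 + W)
X(-1392, 1661) - 1*(-2913932) = (3 - 1*1661**2 - 5*1661) - 1*(-2913932) = (3 - 1*2758921 - 8305) + 2913932 = (3 - 2758921 - 8305) + 2913932 = -2767223 + 2913932 = 146709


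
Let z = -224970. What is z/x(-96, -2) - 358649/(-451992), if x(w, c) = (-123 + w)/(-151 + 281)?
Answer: 4406360591777/32995416 ≈ 1.3354e+5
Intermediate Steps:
x(w, c) = -123/130 + w/130 (x(w, c) = (-123 + w)/130 = (-123 + w)*(1/130) = -123/130 + w/130)
z/x(-96, -2) - 358649/(-451992) = -224970/(-123/130 + (1/130)*(-96)) - 358649/(-451992) = -224970/(-123/130 - 48/65) - 358649*(-1/451992) = -224970/(-219/130) + 358649/451992 = -224970*(-130/219) + 358649/451992 = 9748700/73 + 358649/451992 = 4406360591777/32995416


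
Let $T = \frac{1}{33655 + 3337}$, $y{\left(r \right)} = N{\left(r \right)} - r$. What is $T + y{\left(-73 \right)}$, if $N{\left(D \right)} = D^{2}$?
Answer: $\frac{199830785}{36992} \approx 5402.0$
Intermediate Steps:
$y{\left(r \right)} = r^{2} - r$
$T = \frac{1}{36992} \approx 2.7033 \cdot 10^{-5}$
$T + y{\left(-73 \right)} = \frac{1}{36992} - 73 \left(-1 - 73\right) = \frac{1}{36992} - -5402 = \frac{1}{36992} + 5402 = \frac{199830785}{36992}$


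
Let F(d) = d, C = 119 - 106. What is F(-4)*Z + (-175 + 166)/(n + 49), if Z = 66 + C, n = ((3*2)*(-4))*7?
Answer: -37595/119 ≈ -315.92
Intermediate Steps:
C = 13
n = -168 (n = (6*(-4))*7 = -24*7 = -168)
Z = 79 (Z = 66 + 13 = 79)
F(-4)*Z + (-175 + 166)/(n + 49) = -4*79 + (-175 + 166)/(-168 + 49) = -316 - 9/(-119) = -316 - 9*(-1/119) = -316 + 9/119 = -37595/119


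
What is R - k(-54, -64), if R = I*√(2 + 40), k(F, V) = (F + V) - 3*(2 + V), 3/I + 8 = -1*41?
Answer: -68 - 3*√42/49 ≈ -68.397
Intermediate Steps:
I = -3/49 (I = 3/(-8 - 1*41) = 3/(-8 - 41) = 3/(-49) = 3*(-1/49) = -3/49 ≈ -0.061224)
k(F, V) = -6 + F - 2*V (k(F, V) = (F + V) + (-6 - 3*V) = -6 + F - 2*V)
R = -3*√42/49 (R = -3*√(2 + 40)/49 = -3*√42/49 ≈ -0.39678)
R - k(-54, -64) = -3*√42/49 - (-6 - 54 - 2*(-64)) = -3*√42/49 - (-6 - 54 + 128) = -3*√42/49 - 1*68 = -3*√42/49 - 68 = -68 - 3*√42/49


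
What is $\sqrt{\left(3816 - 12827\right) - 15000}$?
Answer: $i \sqrt{24011} \approx 154.95 i$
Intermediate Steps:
$\sqrt{\left(3816 - 12827\right) - 15000} = \sqrt{-9011 - 15000} = \sqrt{-24011} = i \sqrt{24011}$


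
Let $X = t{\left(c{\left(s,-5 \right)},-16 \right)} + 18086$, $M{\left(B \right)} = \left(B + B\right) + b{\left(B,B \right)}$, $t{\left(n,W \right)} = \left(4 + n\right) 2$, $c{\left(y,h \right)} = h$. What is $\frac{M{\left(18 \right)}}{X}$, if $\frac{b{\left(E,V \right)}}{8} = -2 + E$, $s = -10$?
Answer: $\frac{41}{4521} \approx 0.0090688$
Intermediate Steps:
$b{\left(E,V \right)} = -16 + 8 E$ ($b{\left(E,V \right)} = 8 \left(-2 + E\right) = -16 + 8 E$)
$t{\left(n,W \right)} = 8 + 2 n$
$M{\left(B \right)} = -16 + 10 B$ ($M{\left(B \right)} = \left(B + B\right) + \left(-16 + 8 B\right) = 2 B + \left(-16 + 8 B\right) = -16 + 10 B$)
$X = 18084$ ($X = \left(8 + 2 \left(-5\right)\right) + 18086 = \left(8 - 10\right) + 18086 = -2 + 18086 = 18084$)
$\frac{M{\left(18 \right)}}{X} = \frac{-16 + 10 \cdot 18}{18084} = \left(-16 + 180\right) \frac{1}{18084} = 164 \cdot \frac{1}{18084} = \frac{41}{4521}$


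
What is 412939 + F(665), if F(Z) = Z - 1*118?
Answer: 413486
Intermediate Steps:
F(Z) = -118 + Z (F(Z) = Z - 118 = -118 + Z)
412939 + F(665) = 412939 + (-118 + 665) = 412939 + 547 = 413486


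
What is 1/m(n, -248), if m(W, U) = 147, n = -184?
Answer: 1/147 ≈ 0.0068027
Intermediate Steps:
1/m(n, -248) = 1/147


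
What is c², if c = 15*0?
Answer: 0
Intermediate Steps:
c = 0
c² = 0² = 0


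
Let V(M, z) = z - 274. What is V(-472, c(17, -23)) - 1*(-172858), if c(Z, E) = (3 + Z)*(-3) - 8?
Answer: 172516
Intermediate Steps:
c(Z, E) = -17 - 3*Z (c(Z, E) = (-9 - 3*Z) - 8 = -17 - 3*Z)
V(M, z) = -274 + z
V(-472, c(17, -23)) - 1*(-172858) = (-274 + (-17 - 3*17)) - 1*(-172858) = (-274 + (-17 - 51)) + 172858 = (-274 - 68) + 172858 = -342 + 172858 = 172516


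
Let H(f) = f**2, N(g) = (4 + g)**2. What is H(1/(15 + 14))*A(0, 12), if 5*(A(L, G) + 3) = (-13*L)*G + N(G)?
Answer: 241/4205 ≈ 0.057313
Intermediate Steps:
A(L, G) = -3 + (4 + G)**2/5 - 13*G*L/5 (A(L, G) = -3 + ((-13*L)*G + (4 + G)**2)/5 = -3 + (-13*G*L + (4 + G)**2)/5 = -3 + ((4 + G)**2 - 13*G*L)/5 = -3 + ((4 + G)**2/5 - 13*G*L/5) = -3 + (4 + G)**2/5 - 13*G*L/5)
H(1/(15 + 14))*A(0, 12) = (1/(15 + 14))**2*(-3 + (4 + 12)**2/5 - 13/5*12*0) = (1/29)**2*(-3 + (1/5)*16**2 + 0) = (1/29)**2*(-3 + (1/5)*256 + 0) = (-3 + 256/5 + 0)/841 = (1/841)*(241/5) = 241/4205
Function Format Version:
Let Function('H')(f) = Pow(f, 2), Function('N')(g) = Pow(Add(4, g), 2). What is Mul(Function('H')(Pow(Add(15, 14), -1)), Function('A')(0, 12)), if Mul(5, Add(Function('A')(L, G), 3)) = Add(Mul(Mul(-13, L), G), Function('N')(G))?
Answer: Rational(241, 4205) ≈ 0.057313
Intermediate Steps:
Function('A')(L, G) = Add(-3, Mul(Rational(1, 5), Pow(Add(4, G), 2)), Mul(Rational(-13, 5), G, L)) (Function('A')(L, G) = Add(-3, Mul(Rational(1, 5), Add(Mul(Mul(-13, L), G), Pow(Add(4, G), 2)))) = Add(-3, Mul(Rational(1, 5), Add(Mul(-13, G, L), Pow(Add(4, G), 2)))) = Add(-3, Mul(Rational(1, 5), Add(Pow(Add(4, G), 2), Mul(-13, G, L)))) = Add(-3, Add(Mul(Rational(1, 5), Pow(Add(4, G), 2)), Mul(Rational(-13, 5), G, L))) = Add(-3, Mul(Rational(1, 5), Pow(Add(4, G), 2)), Mul(Rational(-13, 5), G, L)))
Mul(Function('H')(Pow(Add(15, 14), -1)), Function('A')(0, 12)) = Mul(Pow(Pow(Add(15, 14), -1), 2), Add(-3, Mul(Rational(1, 5), Pow(Add(4, 12), 2)), Mul(Rational(-13, 5), 12, 0))) = Mul(Pow(Pow(29, -1), 2), Add(-3, Mul(Rational(1, 5), Pow(16, 2)), 0)) = Mul(Pow(Rational(1, 29), 2), Add(-3, Mul(Rational(1, 5), 256), 0)) = Mul(Rational(1, 841), Add(-3, Rational(256, 5), 0)) = Mul(Rational(1, 841), Rational(241, 5)) = Rational(241, 4205)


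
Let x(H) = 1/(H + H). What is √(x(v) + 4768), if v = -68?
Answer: √22047198/68 ≈ 69.051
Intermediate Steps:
x(H) = 1/(2*H)
√(x(v) + 4768) = √((½)/(-68) + 4768) = √((½)*(-1/68) + 4768) = √(-1/136 + 4768) = √(648447/136) = √22047198/68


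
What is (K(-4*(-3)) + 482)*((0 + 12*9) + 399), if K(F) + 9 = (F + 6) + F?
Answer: 255021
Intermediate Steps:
K(F) = -3 + 2*F (K(F) = -9 + ((F + 6) + F) = -9 + ((6 + F) + F) = -9 + (6 + 2*F) = -3 + 2*F)
(K(-4*(-3)) + 482)*((0 + 12*9) + 399) = ((-3 + 2*(-4*(-3))) + 482)*((0 + 12*9) + 399) = ((-3 + 2*12) + 482)*((0 + 108) + 399) = ((-3 + 24) + 482)*(108 + 399) = (21 + 482)*507 = 503*507 = 255021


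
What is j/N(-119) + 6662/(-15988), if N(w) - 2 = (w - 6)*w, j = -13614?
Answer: -52795201/39642246 ≈ -1.3318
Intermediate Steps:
N(w) = 2 + w*(-6 + w) (N(w) = 2 + (w - 6)*w = 2 + (-6 + w)*w = 2 + w*(-6 + w))
j/N(-119) + 6662/(-15988) = -13614/(2 + (-119)**2 - 6*(-119)) + 6662/(-15988) = -13614/(2 + 14161 + 714) + 6662*(-1/15988) = -13614/14877 - 3331/7994 = -13614*1/14877 - 3331/7994 = -4538/4959 - 3331/7994 = -52795201/39642246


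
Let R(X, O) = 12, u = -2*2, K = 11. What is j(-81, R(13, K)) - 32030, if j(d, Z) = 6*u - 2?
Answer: -32056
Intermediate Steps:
u = -4
j(d, Z) = -26 (j(d, Z) = 6*(-4) - 2 = -24 - 2 = -26)
j(-81, R(13, K)) - 32030 = -26 - 32030 = -32056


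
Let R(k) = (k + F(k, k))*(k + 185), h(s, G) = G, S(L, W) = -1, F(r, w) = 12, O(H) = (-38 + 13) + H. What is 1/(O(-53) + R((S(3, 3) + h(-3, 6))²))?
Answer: 1/7692 ≈ 0.00013001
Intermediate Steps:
O(H) = -25 + H
R(k) = (12 + k)*(185 + k) (R(k) = (k + 12)*(k + 185) = (12 + k)*(185 + k))
1/(O(-53) + R((S(3, 3) + h(-3, 6))²)) = 1/((-25 - 53) + (2220 + ((-1 + 6)²)² + 197*(-1 + 6)²)) = 1/(-78 + (2220 + (5²)² + 197*5²)) = 1/(-78 + (2220 + 25² + 197*25)) = 1/(-78 + (2220 + 625 + 4925)) = 1/(-78 + 7770) = 1/7692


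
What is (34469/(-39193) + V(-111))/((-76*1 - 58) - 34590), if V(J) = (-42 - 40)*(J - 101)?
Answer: -681296643/1360937732 ≈ -0.50061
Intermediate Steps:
V(J) = 8282 - 82*J (V(J) = -82*(-101 + J) = 8282 - 82*J)
(34469/(-39193) + V(-111))/((-76*1 - 58) - 34590) = (34469/(-39193) + (8282 - 82*(-111)))/((-76*1 - 58) - 34590) = (34469*(-1/39193) + (8282 + 9102))/((-76 - 58) - 34590) = (-34469/39193 + 17384)/(-134 - 34590) = (681296643/39193)/(-34724) = (681296643/39193)*(-1/34724) = -681296643/1360937732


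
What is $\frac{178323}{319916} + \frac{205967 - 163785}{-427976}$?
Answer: $\frac{3926454221}{8557273126} \approx 0.45884$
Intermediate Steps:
$\frac{178323}{319916} + \frac{205967 - 163785}{-427976} = 178323 \cdot \frac{1}{319916} + 42182 \left(- \frac{1}{427976}\right) = \frac{178323}{319916} - \frac{21091}{213988} = \frac{3926454221}{8557273126}$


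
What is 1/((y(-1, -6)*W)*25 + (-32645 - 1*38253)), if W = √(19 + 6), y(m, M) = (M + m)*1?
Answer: -1/71773 ≈ -1.3933e-5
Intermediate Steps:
y(m, M) = M + m
W = 5 (W = √25 = 5)
1/((y(-1, -6)*W)*25 + (-32645 - 1*38253)) = 1/(((-6 - 1)*5)*25 + (-32645 - 1*38253)) = 1/(-7*5*25 + (-32645 - 38253)) = 1/(-35*25 - 70898) = 1/(-875 - 70898) = 1/(-71773) = -1/71773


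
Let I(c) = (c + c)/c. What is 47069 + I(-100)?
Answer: 47071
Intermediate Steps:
I(c) = 2 (I(c) = (2*c)/c = 2)
47069 + I(-100) = 47069 + 2 = 47071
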